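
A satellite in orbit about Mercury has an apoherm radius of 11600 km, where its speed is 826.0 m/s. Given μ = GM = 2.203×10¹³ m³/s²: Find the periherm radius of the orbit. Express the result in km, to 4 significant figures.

periherm radius ≈ 2540 km

r_a = 1.160×10⁷ m.
Specific energy ε = v²/2 − μ/r = -1.558×10⁶ J/kg, so a = −μ/(2ε) = 7.070×10⁶ m.
The apsides satisfy r_p + r_a = 2a, so the periherm radius is 2a − r_a = 2.540×10⁶ m = 2539.9 km.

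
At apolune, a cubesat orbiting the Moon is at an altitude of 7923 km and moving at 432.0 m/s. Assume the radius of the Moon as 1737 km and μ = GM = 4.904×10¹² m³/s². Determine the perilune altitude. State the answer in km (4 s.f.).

r_a = 1737 + 7923 = 9660.0 km = 9.660×10⁶ m.
Specific energy ε = v²/2 − μ/r = -4.143×10⁵ J/kg, so a = −μ/(2ε) = 5.918×10⁶ m.
The apsides satisfy r_p + r_a = 2a, so the perilune radius is 2a − r_a = 2.175×10⁶ m = 2175.4 km.
Perilune altitude = 2175.4 − 1737 = 438.45 km.

perilune altitude ≈ 438.4 km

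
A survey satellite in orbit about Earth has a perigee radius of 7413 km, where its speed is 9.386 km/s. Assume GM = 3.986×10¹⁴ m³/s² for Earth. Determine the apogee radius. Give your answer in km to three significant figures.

r_p = 7.413×10⁶ m.
Specific energy ε = v²/2 − μ/r = -9.722×10⁶ J/kg, so a = −μ/(2ε) = 2.050×10⁷ m.
The apsides satisfy r_p + r_a = 2a, so the apogee radius is 2a − r_p = 3.359×10⁷ m = 33587 km.

apogee radius ≈ 33600 km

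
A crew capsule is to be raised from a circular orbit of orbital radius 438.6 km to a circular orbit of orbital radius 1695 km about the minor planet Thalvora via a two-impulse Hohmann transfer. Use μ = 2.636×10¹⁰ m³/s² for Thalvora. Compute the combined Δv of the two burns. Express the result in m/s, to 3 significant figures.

r₁ = 438.6 km = 4.386×10⁵ m.
r₂ = 1695 km = 1.695×10⁶ m.
Transfer ellipse a_t = (r₁ + r₂)/2 = 1.067×10⁶ m.
At r₁: circular v_c1 = √(μ/r₁) = 245.2 m/s; transfer-periapsis v_p = √[μ(2/r₁ − 1/a_t)] = 309.0 m/s.
Δv₁ = v_p − v_c1 = 63.86 m/s.
At r₂: circular v_c2 = √(μ/r₂) = 124.7 m/s; transfer-apoapsis v_a = √[μ(2/r₂ − 1/a_t)] = 79.96 m/s.
Δv₂ = v_c2 − v_a = 44.74 m/s.
Total Δv = Δv₁ + Δv₂ = 108.6 m/s.

Δv_total ≈ 109 m/s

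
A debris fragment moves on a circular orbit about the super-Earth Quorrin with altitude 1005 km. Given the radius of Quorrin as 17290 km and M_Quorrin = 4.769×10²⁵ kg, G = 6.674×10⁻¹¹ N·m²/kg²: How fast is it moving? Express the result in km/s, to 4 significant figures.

v ≈ 13.19 km/s

μ = GM = 6.674×10⁻¹¹ × 4.769×10²⁵ = 3.183×10¹⁵ m³/s².
r = 17290 + 1005 = 18295 km = 1.8295×10⁷ m.
For a circular orbit v = √(μ/r) = √(3.183×10¹⁵ / 1.830×10⁷) = √(1.740×10⁸) = 13190 m/s.
That is 13.19 km/s.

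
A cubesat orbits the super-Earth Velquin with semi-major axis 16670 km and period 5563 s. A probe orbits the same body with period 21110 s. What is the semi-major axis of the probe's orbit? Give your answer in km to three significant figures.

a₂ ≈ 40600 km

Kepler's third law: a³ ∝ T², so a₂ = a₁ (T₂/T₁)^(2/3).
T₂/T₁ = 3.795, (T₂/T₁)^(2/3) = 2.433.
a₂ = 16670 × 2.433 = 40560 km.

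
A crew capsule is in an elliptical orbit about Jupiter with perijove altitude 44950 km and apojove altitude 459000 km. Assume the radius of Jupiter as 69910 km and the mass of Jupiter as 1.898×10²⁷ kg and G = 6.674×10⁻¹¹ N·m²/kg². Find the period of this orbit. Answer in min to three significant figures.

μ = GM = 6.674×10⁻¹¹ × 1.898×10²⁷ = 1.267×10¹⁷ m³/s².
r_p = 69910 + 44950 = 114860 km = 1.1486×10⁸ m.
r_a = 69910 + 459000 = 528910 km = 5.2891×10⁸ m.
Semi-major axis a = (r_p + r_a)/2 = (1.1486×10⁵ + 5.2891×10⁵)/2 = 3.2188×10⁵ km = 3.219×10⁸ m.
By Kepler's third law T = 2π√(a³/μ) = 2π × 1.623×10⁴ = 1.020×10⁵ s.
= 1699 min.

T ≈ 1700 min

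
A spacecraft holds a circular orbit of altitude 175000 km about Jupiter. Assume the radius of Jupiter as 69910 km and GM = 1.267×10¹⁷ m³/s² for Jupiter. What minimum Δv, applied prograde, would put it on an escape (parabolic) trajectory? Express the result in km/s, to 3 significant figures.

Δv ≈ 9.42 km/s

r = 69910 + 175000 = 244910 km = 2.4491×10⁸ m.
Circular speed v_c = √(μ/r) = 22740 m/s.
Escape speed v_esc = √(2μ/r) = √2 × v_c = 32170 m/s.
Δv = v_esc − v_c = 9421 m/s = 9.421 km/s.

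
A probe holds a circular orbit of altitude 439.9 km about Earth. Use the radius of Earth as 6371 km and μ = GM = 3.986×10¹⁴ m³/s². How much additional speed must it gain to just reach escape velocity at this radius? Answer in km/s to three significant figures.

r = 6371 + 439.9 = 6810.9 km = 6.8109×10⁶ m.
Circular speed v_c = √(μ/r) = 7650 m/s.
Escape speed v_esc = √(2μ/r) = √2 × v_c = 10820 m/s.
Δv = v_esc − v_c = 3169 m/s = 3.169 km/s.

Δv ≈ 3.17 km/s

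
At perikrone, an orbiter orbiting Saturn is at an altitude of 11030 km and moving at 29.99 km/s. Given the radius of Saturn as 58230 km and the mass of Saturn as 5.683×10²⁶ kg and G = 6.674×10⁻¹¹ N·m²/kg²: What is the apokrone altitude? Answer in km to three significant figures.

apokrone altitude ≈ 2.60×10⁵ km

μ = GM = 6.674×10⁻¹¹ × 5.683×10²⁶ = 3.793×10¹⁶ m³/s².
r_p = 58230 + 11030 = 69260 km = 6.926×10⁷ m.
Specific energy ε = v²/2 − μ/r = -9.792×10⁷ J/kg, so a = −μ/(2ε) = 1.937×10⁸ m.
The apsides satisfy r_p + r_a = 2a, so the apokrone radius is 2a − r_p = 3.181×10⁸ m = 3.1807×10⁵ km.
Apokrone altitude = 3.1807×10⁵ − 58230 = 2.5984×10⁵ km.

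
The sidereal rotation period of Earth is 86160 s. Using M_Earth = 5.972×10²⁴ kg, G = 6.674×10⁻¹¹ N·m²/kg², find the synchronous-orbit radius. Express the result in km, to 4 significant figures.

r_sync ≈ 42160 km

μ = GM = 6.674×10⁻¹¹ × 5.972×10²⁴ = 3.986×10¹⁴ m³/s².
A synchronous orbit has period T, so by Kepler's third law a = (μT²/4π²)^(1/3).
μT²/4π² = 3.986×10¹⁴ × (8.616×10⁴)² / 39.48 = 7.495×10²² m³.
a = 4.216×10⁷ m = 42162 km.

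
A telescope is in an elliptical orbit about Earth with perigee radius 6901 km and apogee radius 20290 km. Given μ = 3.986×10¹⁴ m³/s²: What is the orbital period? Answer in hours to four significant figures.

Semi-major axis a = (r_p + r_a)/2 = (6901.0 + 20290)/2 = 13596 km = 1.360×10⁷ m.
By Kepler's third law T = 2π√(a³/μ) = 2π × 2.511×10³ = 1.578×10⁴ s.
= 4.382 hours.

T ≈ 4.382 hours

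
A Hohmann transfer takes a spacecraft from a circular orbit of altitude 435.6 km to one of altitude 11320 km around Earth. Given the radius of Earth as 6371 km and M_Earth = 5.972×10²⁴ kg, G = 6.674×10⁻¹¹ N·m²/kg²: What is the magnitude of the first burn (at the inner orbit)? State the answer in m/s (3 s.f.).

μ = GM = 6.674×10⁻¹¹ × 5.972×10²⁴ = 3.986×10¹⁴ m³/s².
r₁ = 6371 + 435.6 = 6806.6 km = 6.8066×10⁶ m.
r₂ = 6371 + 11320 = 17691 km = 1.7691×10⁷ m.
Transfer ellipse a_t = (r₁ + r₂)/2 = 1.225×10⁷ m.
At r₁: circular v_c1 = √(μ/r₁) = 7652 m/s; transfer-perigee v_p = √[μ(2/r₁ − 1/a_t)] = 9196 m/s.
Δv₁ = v_p − v_c1 = 1544 m/s.

Δv ≈ 1540 m/s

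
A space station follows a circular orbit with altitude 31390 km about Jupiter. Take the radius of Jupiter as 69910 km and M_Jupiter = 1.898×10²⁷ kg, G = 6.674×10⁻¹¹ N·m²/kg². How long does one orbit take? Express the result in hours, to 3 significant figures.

T ≈ 5.00 hours

μ = GM = 6.674×10⁻¹¹ × 1.898×10²⁷ = 1.267×10¹⁷ m³/s².
r = 69910 + 31390 = 101300 km = 1.0130×10⁸ m.
Kepler's third law: T = 2π√(r³/μ) = 2π√((1.013×10⁸)³ / 1.267×10¹⁷).
r³/μ = 8.206×10⁶ s², so T = 2π × 2.865×10³ = 1.800×10⁴ s.
Converting: 1.800×10⁴ s ÷ 3600 = 5.000 hours.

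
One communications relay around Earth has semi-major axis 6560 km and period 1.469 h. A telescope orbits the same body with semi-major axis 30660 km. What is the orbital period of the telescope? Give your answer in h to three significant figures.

Kepler's third law: T² ∝ a³, so T₂ = T₁ (a₂/a₁)^(3/2).
a₂/a₁ = 4.674, (a₂/a₁)^(3/2) = 10.10.
T₂ = 1.469 × 10.10 = 14.84 h.

T₂ ≈ 14.8 h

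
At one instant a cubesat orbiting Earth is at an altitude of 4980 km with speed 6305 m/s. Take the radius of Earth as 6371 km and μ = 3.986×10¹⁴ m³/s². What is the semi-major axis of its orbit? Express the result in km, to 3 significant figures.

r = 6371 + 4980 = 11351 km = 1.135×10⁷ m.
Specific orbital energy ε = v²/2 − μ/r = (6305)²/2 − 3.986×10¹⁴/1.135×10⁷ = -1.524×10⁷ J/kg.
Since ε = −μ/(2a), a = −μ/(2ε) = 1.308×10⁷ m = 13078 km.

a ≈ 13100 km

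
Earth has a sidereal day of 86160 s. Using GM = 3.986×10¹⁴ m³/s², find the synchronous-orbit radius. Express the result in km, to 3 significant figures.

r_sync ≈ 42200 km

A synchronous orbit has period T, so by Kepler's third law a = (μT²/4π²)^(1/3).
μT²/4π² = 3.986×10¹⁴ × (8.616×10⁴)² / 39.48 = 7.495×10²² m³.
a = 4.216×10⁷ m = 42163 km.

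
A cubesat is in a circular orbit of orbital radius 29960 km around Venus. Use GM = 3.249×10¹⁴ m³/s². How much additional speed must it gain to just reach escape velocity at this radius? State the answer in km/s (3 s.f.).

Δv ≈ 1.36 km/s

r = 29960 km = 2.996×10⁷ m.
Circular speed v_c = √(μ/r) = 3293 m/s.
Escape speed v_esc = √(2μ/r) = √2 × v_c = 4657 m/s.
Δv = v_esc − v_c = 1364 m/s = 1.364 km/s.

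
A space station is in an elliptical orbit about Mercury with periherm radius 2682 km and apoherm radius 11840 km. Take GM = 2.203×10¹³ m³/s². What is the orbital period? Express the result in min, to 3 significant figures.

T ≈ 437 min

Semi-major axis a = (r_p + r_a)/2 = (2682.0 + 11840)/2 = 7261.0 km = 7.261×10⁶ m.
By Kepler's third law T = 2π√(a³/μ) = 2π × 4.169×10³ = 2.619×10⁴ s.
= 436.5 min.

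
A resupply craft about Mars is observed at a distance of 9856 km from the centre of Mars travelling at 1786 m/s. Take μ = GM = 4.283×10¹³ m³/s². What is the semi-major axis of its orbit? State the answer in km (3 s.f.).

r = 9.856×10⁶ m.
Specific orbital energy ε = v²/2 − μ/r = (1786)²/2 − 4.283×10¹³/9.856×10⁶ = -2.751×10⁶ J/kg.
Since ε = −μ/(2a), a = −μ/(2ε) = 7.785×10⁶ m = 7785.4 km.

a ≈ 7790 km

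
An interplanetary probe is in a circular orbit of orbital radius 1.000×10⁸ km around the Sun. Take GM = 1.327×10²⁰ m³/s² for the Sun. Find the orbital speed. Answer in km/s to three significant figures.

v ≈ 36.4 km/s

r = 1.000×10⁸ km = 1.000×10¹¹ m.
For a circular orbit v = √(μ/r) = √(1.327×10²⁰ / 1.000×10¹¹) = √(1.327×10⁹) = 36430 m/s.
That is 36.43 km/s.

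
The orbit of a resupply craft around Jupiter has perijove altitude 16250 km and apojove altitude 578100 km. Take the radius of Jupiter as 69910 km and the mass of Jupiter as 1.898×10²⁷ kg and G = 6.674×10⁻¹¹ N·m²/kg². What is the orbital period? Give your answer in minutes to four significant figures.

μ = GM = 6.674×10⁻¹¹ × 1.898×10²⁷ = 1.267×10¹⁷ m³/s².
r_p = 69910 + 16250 = 86160 km = 8.6160×10⁷ m.
r_a = 69910 + 578100 = 648010 km = 6.4801×10⁸ m.
Semi-major axis a = (r_p + r_a)/2 = (86160 + 6.4801×10⁵)/2 = 3.6708×10⁵ km = 3.671×10⁸ m.
By Kepler's third law T = 2π√(a³/μ) = 2π × 1.976×10⁴ = 1.242×10⁵ s.
= 2069 minutes.

T ≈ 2069 minutes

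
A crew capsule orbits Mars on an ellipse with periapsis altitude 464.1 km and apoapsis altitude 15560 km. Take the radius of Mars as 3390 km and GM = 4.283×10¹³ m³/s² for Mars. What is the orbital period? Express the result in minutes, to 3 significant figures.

T ≈ 616 minutes

r_p = 3390 + 464.1 = 3854.1 km = 3.8541×10⁶ m.
r_a = 3390 + 15560 = 18950 km = 1.8950×10⁷ m.
Semi-major axis a = (r_p + r_a)/2 = (3854.1 + 18950)/2 = 11402 km = 1.140×10⁷ m.
By Kepler's third law T = 2π√(a³/μ) = 2π × 5.883×10³ = 3.696×10⁴ s.
= 616.1 minutes.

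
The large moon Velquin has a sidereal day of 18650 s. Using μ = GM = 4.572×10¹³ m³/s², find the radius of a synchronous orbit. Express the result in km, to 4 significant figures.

A synchronous orbit has period T, so by Kepler's third law a = (μT²/4π²)^(1/3).
μT²/4π² = 4.572×10¹³ × (1.865×10⁴)² / 39.48 = 4.028×10²⁰ m³.
a = 7.385×10⁶ m = 7385.3 km.

r_sync ≈ 7385 km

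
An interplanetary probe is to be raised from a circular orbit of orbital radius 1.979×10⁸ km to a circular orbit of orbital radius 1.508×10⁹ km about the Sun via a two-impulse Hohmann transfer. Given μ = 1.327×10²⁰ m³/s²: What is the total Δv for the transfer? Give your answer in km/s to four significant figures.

Δv_total ≈ 13.40 km/s

r₁ = 1.979×10⁸ km = 1.979×10¹¹ m.
r₂ = 1.508×10⁹ km = 1.508×10¹² m.
Transfer ellipse a_t = (r₁ + r₂)/2 = 8.530×10¹¹ m.
At r₁: circular v_c1 = √(μ/r₁) = 25890 m/s; transfer-perihelion v_p = √[μ(2/r₁ − 1/a_t)] = 34430 m/s.
Δv₁ = v_p − v_c1 = 8536 m/s.
At r₂: circular v_c2 = √(μ/r₂) = 9381 m/s; transfer-aphelion v_a = √[μ(2/r₂ − 1/a_t)] = 4519 m/s.
Δv₂ = v_c2 − v_a = 4862 m/s.
Total Δv = Δv₁ + Δv₂ = 13400 m/s = 13.40 km/s.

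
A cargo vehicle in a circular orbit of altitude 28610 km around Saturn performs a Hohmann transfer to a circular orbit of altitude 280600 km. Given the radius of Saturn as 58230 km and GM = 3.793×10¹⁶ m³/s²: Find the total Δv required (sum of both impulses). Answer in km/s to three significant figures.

Δv_total ≈ 9.29 km/s

r₁ = 58230 + 28610 = 86840 km = 8.6840×10⁷ m.
r₂ = 58230 + 280600 = 338830 km = 3.3883×10⁸ m.
Transfer ellipse a_t = (r₁ + r₂)/2 = 2.128×10⁸ m.
At r₁: circular v_c1 = √(μ/r₁) = 20900 m/s; transfer-perikrone v_p = √[μ(2/r₁ − 1/a_t)] = 26370 m/s.
Δv₁ = v_p − v_c1 = 5470 m/s.
At r₂: circular v_c2 = √(μ/r₂) = 10580 m/s; transfer-apokrone v_a = √[μ(2/r₂ − 1/a_t)] = 6758 m/s.
Δv₂ = v_c2 − v_a = 3822 m/s.
Total Δv = Δv₁ + Δv₂ = 9292 m/s = 9.292 km/s.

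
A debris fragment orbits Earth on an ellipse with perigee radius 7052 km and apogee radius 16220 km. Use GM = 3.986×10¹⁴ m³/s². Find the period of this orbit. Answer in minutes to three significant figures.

Semi-major axis a = (r_p + r_a)/2 = (7052.0 + 16220)/2 = 11636 km = 1.164×10⁷ m.
By Kepler's third law T = 2π√(a³/μ) = 2π × 1.988×10³ = 1.249×10⁴ s.
= 208.2 minutes.

T ≈ 208 minutes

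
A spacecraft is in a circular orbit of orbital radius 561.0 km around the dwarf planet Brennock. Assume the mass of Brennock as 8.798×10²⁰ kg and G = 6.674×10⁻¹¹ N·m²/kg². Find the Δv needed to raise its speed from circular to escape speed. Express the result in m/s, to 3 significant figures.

Δv ≈ 134 m/s

μ = GM = 6.674×10⁻¹¹ × 8.798×10²⁰ = 5.872×10¹⁰ m³/s².
r = 561.0 km = 5.610×10⁵ m.
Circular speed v_c = √(μ/r) = 323.5 m/s.
Escape speed v_esc = √(2μ/r) = √2 × v_c = 457.5 m/s.
Δv = v_esc − v_c = 134.0 m/s.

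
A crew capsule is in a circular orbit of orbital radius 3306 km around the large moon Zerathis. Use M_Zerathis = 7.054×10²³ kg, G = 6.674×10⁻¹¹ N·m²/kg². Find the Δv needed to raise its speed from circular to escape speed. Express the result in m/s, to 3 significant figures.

μ = GM = 6.674×10⁻¹¹ × 7.054×10²³ = 4.708×10¹³ m³/s².
r = 3306 km = 3.306×10⁶ m.
Circular speed v_c = √(μ/r) = 3774 m/s.
Escape speed v_esc = √(2μ/r) = √2 × v_c = 5337 m/s.
Δv = v_esc − v_c = 1563 m/s.

Δv ≈ 1560 m/s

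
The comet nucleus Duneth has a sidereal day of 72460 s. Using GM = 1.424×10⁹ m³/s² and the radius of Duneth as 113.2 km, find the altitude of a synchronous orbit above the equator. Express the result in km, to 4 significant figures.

h_sync ≈ 461.1 km

A synchronous orbit has period T, so by Kepler's third law a = (μT²/4π²)^(1/3).
μT²/4π² = 1.424×10⁹ × (7.246×10⁴)² / 39.48 = 1.894×10¹⁷ m³.
a = 5.743×10⁵ m = 574.27 km.
Altitude h = a − R = 574.27 − 113.2 = 461.07 km.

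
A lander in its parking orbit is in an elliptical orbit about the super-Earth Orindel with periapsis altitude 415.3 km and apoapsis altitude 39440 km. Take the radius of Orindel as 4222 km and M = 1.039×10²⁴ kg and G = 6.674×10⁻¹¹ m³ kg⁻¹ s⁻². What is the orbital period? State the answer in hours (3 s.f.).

T ≈ 24.9 hours

μ = GM = 6.674×10⁻¹¹ × 1.039×10²⁴ = 6.934×10¹³ m³/s².
r_p = 4222 + 415.3 = 4637.3 km = 4.6373×10⁶ m.
r_a = 4222 + 39440 = 43662 km = 4.3662×10⁷ m.
Semi-major axis a = (r_p + r_a)/2 = (4637.3 + 43662)/2 = 24150 km = 2.415×10⁷ m.
By Kepler's third law T = 2π√(a³/μ) = 2π × 1.425×10⁴ = 8.955×10⁴ s.
= 24.87 hours.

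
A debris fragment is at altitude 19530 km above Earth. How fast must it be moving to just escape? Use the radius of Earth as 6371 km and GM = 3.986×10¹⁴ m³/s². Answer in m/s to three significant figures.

v_esc ≈ 5550 m/s

r = 6371 + 19530 = 25901 km = 2.5901×10⁷ m.
Escape speed v_esc = √(2μ/r) = √(2 × 3.986×10¹⁴ / 2.590×10⁷) = √(3.078×10⁷) = 5548 m/s.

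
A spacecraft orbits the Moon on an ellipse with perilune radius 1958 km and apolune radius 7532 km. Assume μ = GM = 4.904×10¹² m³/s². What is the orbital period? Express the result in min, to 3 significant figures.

Semi-major axis a = (r_p + r_a)/2 = (1958.0 + 7532.0)/2 = 4745.0 km = 4.745×10⁶ m.
By Kepler's third law T = 2π√(a³/μ) = 2π × 4.667×10³ = 2.933×10⁴ s.
= 488.8 min.

T ≈ 489 min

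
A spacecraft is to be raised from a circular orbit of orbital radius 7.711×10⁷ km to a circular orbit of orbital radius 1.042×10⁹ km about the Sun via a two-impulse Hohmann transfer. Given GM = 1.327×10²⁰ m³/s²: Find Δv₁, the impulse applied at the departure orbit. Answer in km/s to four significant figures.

r₁ = 7.711×10⁷ km = 7.711×10¹⁰ m.
r₂ = 1.042×10⁹ km = 1.042×10¹² m.
Transfer ellipse a_t = (r₁ + r₂)/2 = 5.596×10¹¹ m.
At r₁: circular v_c1 = √(μ/r₁) = 41480 m/s; transfer-perihelion v_p = √[μ(2/r₁ − 1/a_t)] = 56610 m/s.
Δv₁ = v_p − v_c1 = 15130 m/s.
= 15.13 km/s.

Δv ≈ 15.13 km/s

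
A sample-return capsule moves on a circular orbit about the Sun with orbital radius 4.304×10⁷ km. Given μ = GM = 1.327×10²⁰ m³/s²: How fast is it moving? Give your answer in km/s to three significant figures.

v ≈ 55.5 km/s

r = 4.304×10⁷ km = 4.304×10¹⁰ m.
For a circular orbit v = √(μ/r) = √(1.327×10²⁰ / 4.304×10¹⁰) = √(3.083×10⁹) = 55530 m/s.
That is 55.53 km/s.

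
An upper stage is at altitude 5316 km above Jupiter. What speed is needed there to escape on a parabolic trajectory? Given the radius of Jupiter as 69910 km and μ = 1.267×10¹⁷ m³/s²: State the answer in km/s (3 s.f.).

r = 69910 + 5316 = 75226 km = 7.5226×10⁷ m.
Escape speed v_esc = √(2μ/r) = √(2 × 1.267×10¹⁷ / 7.523×10⁷) = √(3.369×10⁹) = 58040 m/s.
= 58.04 km/s.

v_esc ≈ 58.0 km/s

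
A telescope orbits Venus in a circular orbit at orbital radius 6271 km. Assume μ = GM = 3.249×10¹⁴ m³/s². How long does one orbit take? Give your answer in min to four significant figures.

r = 6271 km = 6.271×10⁶ m.
Kepler's third law: T = 2π√(r³/μ) = 2π√((6.271×10⁶)³ / 3.249×10¹⁴).
r³/μ = 7.590×10⁵ s², so T = 2π × 8.712×10² = 5.474×10³ s.
Converting: 5.474×10³ s ÷ 60.00 = 91.23 min.

T ≈ 91.23 min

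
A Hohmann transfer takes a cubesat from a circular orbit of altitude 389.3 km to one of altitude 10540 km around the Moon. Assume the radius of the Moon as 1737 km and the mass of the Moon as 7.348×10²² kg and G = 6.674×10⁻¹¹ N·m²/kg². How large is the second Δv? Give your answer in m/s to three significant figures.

μ = GM = 6.674×10⁻¹¹ × 7.348×10²² = 4.904×10¹² m³/s².
r₁ = 1737 + 389.3 = 2126.3 km = 2.1263×10⁶ m.
r₂ = 1737 + 10540 = 12277 km = 1.2277×10⁷ m.
Transfer ellipse a_t = (r₁ + r₂)/2 = 7.202×10⁶ m.
At r₁: circular v_c1 = √(μ/r₁) = 1519 m/s; transfer-perilune v_p = √[μ(2/r₁ − 1/a_t)] = 1983 m/s.
At r₂: circular v_c2 = √(μ/r₂) = 632.0 m/s; transfer-apolune v_a = √[μ(2/r₂ − 1/a_t)] = 343.4 m/s.
Δv₂ = v_c2 − v_a = 288.6 m/s.

Δv ≈ 289 m/s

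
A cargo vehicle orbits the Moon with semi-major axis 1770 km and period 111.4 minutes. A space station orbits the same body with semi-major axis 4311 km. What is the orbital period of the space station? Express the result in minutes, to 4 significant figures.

T₂ ≈ 423.4 minutes

Kepler's third law: T² ∝ a³, so T₂ = T₁ (a₂/a₁)^(3/2).
a₂/a₁ = 2.436, (a₂/a₁)^(3/2) = 3.801.
T₂ = 111.4 × 3.801 = 423.4 minutes.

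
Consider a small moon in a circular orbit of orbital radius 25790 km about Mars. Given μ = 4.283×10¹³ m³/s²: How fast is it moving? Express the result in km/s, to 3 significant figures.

r = 25790 km = 2.579×10⁷ m.
For a circular orbit v = √(μ/r) = √(4.283×10¹³ / 2.579×10⁷) = √(1.661×10⁶) = 1289 m/s.
That is 1.289 km/s.

v ≈ 1.29 km/s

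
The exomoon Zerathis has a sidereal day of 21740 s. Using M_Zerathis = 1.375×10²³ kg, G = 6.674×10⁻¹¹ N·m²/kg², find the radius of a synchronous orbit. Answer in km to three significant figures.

r_sync ≈ 4790 km

μ = GM = 6.674×10⁻¹¹ × 1.375×10²³ = 9.177×10¹² m³/s².
A synchronous orbit has period T, so by Kepler's third law a = (μT²/4π²)^(1/3).
μT²/4π² = 9.177×10¹² × (2.174×10⁴)² / 39.48 = 1.099×10²⁰ m³.
a = 4.789×10⁶ m = 4789.4 km.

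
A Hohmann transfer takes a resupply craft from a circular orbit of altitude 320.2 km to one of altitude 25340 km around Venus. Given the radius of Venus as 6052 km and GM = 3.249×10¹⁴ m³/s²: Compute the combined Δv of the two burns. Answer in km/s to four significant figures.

r₁ = 6052 + 320.2 = 6372.2 km = 6.3722×10⁶ m.
r₂ = 6052 + 25340 = 31392 km = 3.1392×10⁷ m.
Transfer ellipse a_t = (r₁ + r₂)/2 = 1.888×10⁷ m.
At r₁: circular v_c1 = √(μ/r₁) = 7141 m/s; transfer-periapsis v_p = √[μ(2/r₁ − 1/a_t)] = 9207 m/s.
Δv₁ = v_p − v_c1 = 2066 m/s.
At r₂: circular v_c2 = √(μ/r₂) = 3217 m/s; transfer-apoapsis v_a = √[μ(2/r₂ − 1/a_t)] = 1869 m/s.
Δv₂ = v_c2 − v_a = 1348 m/s.
Total Δv = Δv₁ + Δv₂ = 3415 m/s = 3.415 km/s.

Δv_total ≈ 3.415 km/s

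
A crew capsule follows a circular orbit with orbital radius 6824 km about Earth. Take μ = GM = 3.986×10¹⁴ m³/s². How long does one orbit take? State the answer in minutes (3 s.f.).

r = 6824 km = 6.824×10⁶ m.
Kepler's third law: T = 2π√(r³/μ) = 2π√((6.824×10⁶)³ / 3.986×10¹⁴).
r³/μ = 7.972×10⁵ s², so T = 2π × 8.929×10² = 5.610×10³ s.
Converting: 5.610×10³ s ÷ 60.00 = 93.50 minutes.

T ≈ 93.5 minutes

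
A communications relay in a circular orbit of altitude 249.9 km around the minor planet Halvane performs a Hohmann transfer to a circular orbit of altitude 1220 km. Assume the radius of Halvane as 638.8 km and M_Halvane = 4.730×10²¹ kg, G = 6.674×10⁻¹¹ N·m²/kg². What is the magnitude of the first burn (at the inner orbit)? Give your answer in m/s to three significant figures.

Δv ≈ 97.3 m/s

μ = GM = 6.674×10⁻¹¹ × 4.730×10²¹ = 3.157×10¹¹ m³/s².
r₁ = 638.8 + 249.9 = 888.70 km = 8.8870×10⁵ m.
r₂ = 638.8 + 1220 = 1858.8 km = 1.8588×10⁶ m.
Transfer ellipse a_t = (r₁ + r₂)/2 = 1.374×10⁶ m.
At r₁: circular v_c1 = √(μ/r₁) = 596.0 m/s; transfer-periapsis v_p = √[μ(2/r₁ − 1/a_t)] = 693.3 m/s.
Δv₁ = v_p − v_c1 = 97.28 m/s.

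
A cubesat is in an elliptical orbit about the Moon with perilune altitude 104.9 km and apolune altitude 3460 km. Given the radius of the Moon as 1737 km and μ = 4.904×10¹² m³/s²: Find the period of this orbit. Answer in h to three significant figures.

r_p = 1737 + 104.9 = 1841.9 km = 1.8419×10⁶ m.
r_a = 1737 + 3460 = 5197.0 km = 5.1970×10⁶ m.
Semi-major axis a = (r_p + r_a)/2 = (1841.9 + 5197.0)/2 = 3519.4 km = 3.519×10⁶ m.
By Kepler's third law T = 2π√(a³/μ) = 2π × 2.982×10³ = 1.873×10⁴ s.
= 5.204 h.

T ≈ 5.20 h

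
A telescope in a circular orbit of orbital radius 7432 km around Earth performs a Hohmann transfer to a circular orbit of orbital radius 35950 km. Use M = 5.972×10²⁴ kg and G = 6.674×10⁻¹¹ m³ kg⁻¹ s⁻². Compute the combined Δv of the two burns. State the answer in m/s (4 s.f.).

Δv_total ≈ 3485 m/s

μ = GM = 6.674×10⁻¹¹ × 5.972×10²⁴ = 3.986×10¹⁴ m³/s².
r₁ = 7432 km = 7.432×10⁶ m.
r₂ = 35950 km = 3.595×10⁷ m.
Transfer ellipse a_t = (r₁ + r₂)/2 = 2.169×10⁷ m.
At r₁: circular v_c1 = √(μ/r₁) = 7323 m/s; transfer-perigee v_p = √[μ(2/r₁ − 1/a_t)] = 9428 m/s.
Δv₁ = v_p − v_c1 = 2105 m/s.
At r₂: circular v_c2 = √(μ/r₂) = 3330 m/s; transfer-apogee v_a = √[μ(2/r₂ − 1/a_t)] = 1949 m/s.
Δv₂ = v_c2 − v_a = 1381 m/s.
Total Δv = Δv₁ + Δv₂ = 3485 m/s.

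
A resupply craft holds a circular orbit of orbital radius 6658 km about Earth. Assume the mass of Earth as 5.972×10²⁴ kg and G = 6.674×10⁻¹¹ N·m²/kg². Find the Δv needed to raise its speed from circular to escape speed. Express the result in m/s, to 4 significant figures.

μ = GM = 6.674×10⁻¹¹ × 5.972×10²⁴ = 3.986×10¹⁴ m³/s².
r = 6658 km = 6.658×10⁶ m.
Circular speed v_c = √(μ/r) = 7737 m/s.
Escape speed v_esc = √(2μ/r) = √2 × v_c = 10940 m/s.
Δv = v_esc − v_c = 3205 m/s.

Δv ≈ 3205 m/s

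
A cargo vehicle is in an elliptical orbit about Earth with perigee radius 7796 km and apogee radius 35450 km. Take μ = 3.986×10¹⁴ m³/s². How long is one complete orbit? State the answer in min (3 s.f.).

T ≈ 527 min

Semi-major axis a = (r_p + r_a)/2 = (7796.0 + 35450)/2 = 21623 km = 2.162×10⁷ m.
By Kepler's third law T = 2π√(a³/μ) = 2π × 5.036×10³ = 3.164×10⁴ s.
= 527.4 min.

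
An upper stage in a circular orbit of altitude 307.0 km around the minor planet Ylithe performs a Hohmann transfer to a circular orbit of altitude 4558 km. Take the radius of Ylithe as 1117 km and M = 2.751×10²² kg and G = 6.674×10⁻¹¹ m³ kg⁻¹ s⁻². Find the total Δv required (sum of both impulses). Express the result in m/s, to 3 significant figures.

Δv_total ≈ 509 m/s

μ = GM = 6.674×10⁻¹¹ × 2.751×10²² = 1.836×10¹² m³/s².
r₁ = 1117 + 307.0 = 1424.0 km = 1.4240×10⁶ m.
r₂ = 1117 + 4558 = 5675.0 km = 5.6750×10⁶ m.
Transfer ellipse a_t = (r₁ + r₂)/2 = 3.550×10⁶ m.
At r₁: circular v_c1 = √(μ/r₁) = 1135 m/s; transfer-periapsis v_p = √[μ(2/r₁ − 1/a_t)] = 1436 m/s.
Δv₁ = v_p − v_c1 = 300.3 m/s.
At r₂: circular v_c2 = √(μ/r₂) = 568.8 m/s; transfer-apoapsis v_a = √[μ(2/r₂ − 1/a_t)] = 360.3 m/s.
Δv₂ = v_c2 − v_a = 208.5 m/s.
Total Δv = Δv₁ + Δv₂ = 508.8 m/s.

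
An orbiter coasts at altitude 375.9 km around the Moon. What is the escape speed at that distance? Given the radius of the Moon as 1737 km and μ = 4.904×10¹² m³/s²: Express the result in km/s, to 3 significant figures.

r = 1737 + 375.9 = 2112.9 km = 2.1129×10⁶ m.
Escape speed v_esc = √(2μ/r) = √(2 × 4.904×10¹² / 2.113×10⁶) = √(4.642×10⁶) = 2155 m/s.
= 2.155 km/s.

v_esc ≈ 2.15 km/s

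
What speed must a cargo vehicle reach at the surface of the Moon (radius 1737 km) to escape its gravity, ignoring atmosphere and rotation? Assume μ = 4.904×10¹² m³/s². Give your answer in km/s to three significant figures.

r = R = 1.737×10⁶ m.
Escape speed v_esc = √(2μ/r) = √(2 × 4.904×10¹² / 1.737×10⁶) = √(5.647×10⁶) = 2376 m/s.
= 2.376 km/s.

v_esc ≈ 2.38 km/s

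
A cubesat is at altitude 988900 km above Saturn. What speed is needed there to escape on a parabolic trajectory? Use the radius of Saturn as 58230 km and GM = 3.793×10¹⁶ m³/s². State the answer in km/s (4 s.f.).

v_esc ≈ 8.512 km/s

r = 58230 + 988900 = 1047100 km = 1.0471×10⁹ m.
Escape speed v_esc = √(2μ/r) = √(2 × 3.793×10¹⁶ / 1.047×10⁹) = √(7.245×10⁷) = 8512 m/s.
= 8.512 km/s.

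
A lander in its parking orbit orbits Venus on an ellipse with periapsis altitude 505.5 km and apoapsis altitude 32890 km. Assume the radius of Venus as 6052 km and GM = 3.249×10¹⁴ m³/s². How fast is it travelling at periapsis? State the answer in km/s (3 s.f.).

r_p = 6052 + 505.5 = 6557.5 km = 6.5575×10⁶ m.
r_a = 6052 + 32890 = 38942 km = 3.8942×10⁷ m.
Semi-major axis a = (r_p + r_a)/2 = 22750 km = 2.275×10⁷ m.
Vis-viva: v² = μ(2/r − 1/a) = 3.249×10¹⁴ × (3.050×10⁻⁷ − 4.396×10⁻⁸) = 8.481×10⁷ m²/s².
v = 9209 m/s = 9.209 km/s.

v ≈ 9.21 km/s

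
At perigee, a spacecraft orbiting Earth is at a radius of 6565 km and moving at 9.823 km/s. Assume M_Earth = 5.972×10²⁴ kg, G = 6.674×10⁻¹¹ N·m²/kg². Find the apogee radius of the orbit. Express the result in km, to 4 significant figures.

μ = GM = 6.674×10⁻¹¹ × 5.972×10²⁴ = 3.986×10¹⁴ m³/s².
r_p = 6.565×10⁶ m.
Specific energy ε = v²/2 − μ/r = -1.247×10⁷ J/kg, so a = −μ/(2ε) = 1.599×10⁷ m.
The apsides satisfy r_p + r_a = 2a, so the apogee radius is 2a − r_p = 2.541×10⁷ m = 25408 km.

apogee radius ≈ 25410 km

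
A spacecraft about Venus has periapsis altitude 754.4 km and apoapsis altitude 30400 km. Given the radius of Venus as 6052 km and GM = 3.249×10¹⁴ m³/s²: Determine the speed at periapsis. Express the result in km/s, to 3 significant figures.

v ≈ 8.97 km/s

r_p = 6052 + 754.4 = 6806.4 km = 6.8064×10⁶ m.
r_a = 6052 + 30400 = 36452 km = 3.6452×10⁷ m.
Semi-major axis a = (r_p + r_a)/2 = 21629 km = 2.163×10⁷ m.
Vis-viva: v² = μ(2/r − 1/a) = 3.249×10¹⁴ × (2.938×10⁻⁷ − 4.623×10⁻⁸) = 8.045×10⁷ m²/s².
v = 8969 m/s = 8.969 km/s.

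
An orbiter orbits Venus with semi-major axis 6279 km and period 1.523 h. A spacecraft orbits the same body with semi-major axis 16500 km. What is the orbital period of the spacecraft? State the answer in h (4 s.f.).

Kepler's third law: T² ∝ a³, so T₂ = T₁ (a₂/a₁)^(3/2).
a₂/a₁ = 2.628, (a₂/a₁)^(3/2) = 4.260.
T₂ = 1.523 × 4.260 = 6.488 h.

T₂ ≈ 6.488 h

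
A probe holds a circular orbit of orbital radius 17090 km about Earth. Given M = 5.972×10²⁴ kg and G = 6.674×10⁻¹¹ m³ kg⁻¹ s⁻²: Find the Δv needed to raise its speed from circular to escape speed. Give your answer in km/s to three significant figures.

μ = GM = 6.674×10⁻¹¹ × 5.972×10²⁴ = 3.986×10¹⁴ m³/s².
r = 17090 km = 1.709×10⁷ m.
Circular speed v_c = √(μ/r) = 4829 m/s.
Escape speed v_esc = √(2μ/r) = √2 × v_c = 6830 m/s.
Δv = v_esc − v_c = 2000 m/s = 2.000 km/s.

Δv ≈ 2.00 km/s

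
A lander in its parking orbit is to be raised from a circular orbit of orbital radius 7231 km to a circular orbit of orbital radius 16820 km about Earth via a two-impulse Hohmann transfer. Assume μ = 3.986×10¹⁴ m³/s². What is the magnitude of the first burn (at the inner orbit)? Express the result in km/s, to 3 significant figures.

Δv ≈ 1.36 km/s

r₁ = 7231 km = 7.231×10⁶ m.
r₂ = 16820 km = 1.682×10⁷ m.
Transfer ellipse a_t = (r₁ + r₂)/2 = 1.203×10⁷ m.
At r₁: circular v_c1 = √(μ/r₁) = 7425 m/s; transfer-perigee v_p = √[μ(2/r₁ − 1/a_t)] = 8781 m/s.
Δv₁ = v_p − v_c1 = 1356 m/s.
= 1.356 km/s.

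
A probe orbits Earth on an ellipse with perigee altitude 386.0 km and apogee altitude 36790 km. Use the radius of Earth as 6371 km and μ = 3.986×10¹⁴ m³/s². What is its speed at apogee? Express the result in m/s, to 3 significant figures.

v ≈ 1580 m/s

r_p = 6371 + 386.0 = 6757.0 km = 6.7570×10⁶ m.
r_a = 6371 + 36790 = 43161 km = 4.3161×10⁷ m.
Semi-major axis a = (r_p + r_a)/2 = 24959 km = 2.496×10⁷ m.
Vis-viva: v² = μ(2/r − 1/a) = 3.986×10¹⁴ × (4.634×10⁻⁸ − 4.007×10⁻⁸) = 2.500×10⁶ m²/s².
v = 1581 m/s.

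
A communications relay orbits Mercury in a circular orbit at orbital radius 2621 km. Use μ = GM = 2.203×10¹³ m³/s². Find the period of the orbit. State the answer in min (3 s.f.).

r = 2621 km = 2.621×10⁶ m.
Kepler's third law: T = 2π√(r³/μ) = 2π√((2.621×10⁶)³ / 2.203×10¹³).
r³/μ = 8.173×10⁵ s², so T = 2π × 9.041×10² = 5.680×10³ s.
Converting: 5.680×10³ s ÷ 60.00 = 94.67 min.

T ≈ 94.7 min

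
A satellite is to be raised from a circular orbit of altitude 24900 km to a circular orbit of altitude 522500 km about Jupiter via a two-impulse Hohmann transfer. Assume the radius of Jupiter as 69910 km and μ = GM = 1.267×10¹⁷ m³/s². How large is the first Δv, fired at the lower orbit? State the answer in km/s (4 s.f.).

Δv ≈ 11.44 km/s

r₁ = 69910 + 24900 = 94810 km = 9.4810×10⁷ m.
r₂ = 69910 + 522500 = 592410 km = 5.9241×10⁸ m.
Transfer ellipse a_t = (r₁ + r₂)/2 = 3.436×10⁸ m.
At r₁: circular v_c1 = √(μ/r₁) = 36560 m/s; transfer-perijove v_p = √[μ(2/r₁ − 1/a_t)] = 48000 m/s.
Δv₁ = v_p − v_c1 = 11440 m/s.
= 11.44 km/s.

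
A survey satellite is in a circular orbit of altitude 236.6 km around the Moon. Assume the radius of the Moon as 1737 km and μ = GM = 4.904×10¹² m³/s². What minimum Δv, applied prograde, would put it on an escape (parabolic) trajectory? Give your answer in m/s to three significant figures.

Δv ≈ 653 m/s

r = 1737 + 236.6 = 1973.6 km = 1.9736×10⁶ m.
Circular speed v_c = √(μ/r) = 1576 m/s.
Escape speed v_esc = √(2μ/r) = √2 × v_c = 2229 m/s.
Δv = v_esc − v_c = 652.9 m/s.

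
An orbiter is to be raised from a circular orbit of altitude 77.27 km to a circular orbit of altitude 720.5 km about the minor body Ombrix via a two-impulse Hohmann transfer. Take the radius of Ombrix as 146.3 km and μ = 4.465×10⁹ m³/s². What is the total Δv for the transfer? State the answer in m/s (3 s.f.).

Δv_total ≈ 62.7 m/s

r₁ = 146.3 + 77.27 = 223.57 km = 2.2357×10⁵ m.
r₂ = 146.3 + 720.5 = 866.80 km = 8.6680×10⁵ m.
Transfer ellipse a_t = (r₁ + r₂)/2 = 5.452×10⁵ m.
At r₁: circular v_c1 = √(μ/r₁) = 141.3 m/s; transfer-periapsis v_p = √[μ(2/r₁ − 1/a_t)] = 178.2 m/s.
Δv₁ = v_p − v_c1 = 36.87 m/s.
At r₂: circular v_c2 = √(μ/r₂) = 71.77 m/s; transfer-apoapsis v_a = √[μ(2/r₂ − 1/a_t)] = 45.96 m/s.
Δv₂ = v_c2 − v_a = 25.81 m/s.
Total Δv = Δv₁ + Δv₂ = 62.68 m/s.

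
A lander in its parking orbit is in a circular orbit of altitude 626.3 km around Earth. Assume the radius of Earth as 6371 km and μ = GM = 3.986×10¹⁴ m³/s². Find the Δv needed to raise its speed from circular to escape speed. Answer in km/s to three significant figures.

r = 6371 + 626.3 = 6997.3 km = 6.9973×10⁶ m.
Circular speed v_c = √(μ/r) = 7548 m/s.
Escape speed v_esc = √(2μ/r) = √2 × v_c = 10670 m/s.
Δv = v_esc − v_c = 3126 m/s = 3.126 km/s.

Δv ≈ 3.13 km/s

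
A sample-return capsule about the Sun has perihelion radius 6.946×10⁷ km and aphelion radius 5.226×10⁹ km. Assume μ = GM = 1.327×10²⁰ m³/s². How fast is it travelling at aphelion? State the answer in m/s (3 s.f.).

Semi-major axis a = (r_p + r_a)/2 = 2.6477×10⁹ km = 2.648×10¹² m.
Vis-viva: v² = μ(2/r − 1/a) = 1.327×10²⁰ × (3.827×10⁻¹³ − 3.777×10⁻¹³) = 6.661×10⁵ m²/s².
v = 816.2 m/s.

v ≈ 816 m/s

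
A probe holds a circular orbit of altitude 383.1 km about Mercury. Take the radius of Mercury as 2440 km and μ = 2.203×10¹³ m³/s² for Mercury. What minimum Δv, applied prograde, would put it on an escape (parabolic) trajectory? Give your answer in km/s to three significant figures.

r = 2440 + 383.1 = 2823.1 km = 2.8231×10⁶ m.
Circular speed v_c = √(μ/r) = 2793 m/s.
Escape speed v_esc = √(2μ/r) = √2 × v_c = 3951 m/s.
Δv = v_esc − v_c = 1157 m/s = 1.157 km/s.

Δv ≈ 1.16 km/s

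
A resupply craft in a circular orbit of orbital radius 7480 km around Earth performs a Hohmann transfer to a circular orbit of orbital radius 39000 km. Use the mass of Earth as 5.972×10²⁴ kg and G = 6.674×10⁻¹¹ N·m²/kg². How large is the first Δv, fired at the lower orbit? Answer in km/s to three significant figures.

μ = GM = 6.674×10⁻¹¹ × 5.972×10²⁴ = 3.986×10¹⁴ m³/s².
r₁ = 7480 km = 7.480×10⁶ m.
r₂ = 39000 km = 3.900×10⁷ m.
Transfer ellipse a_t = (r₁ + r₂)/2 = 2.324×10⁷ m.
At r₁: circular v_c1 = √(μ/r₁) = 7300 m/s; transfer-perigee v_p = √[μ(2/r₁ − 1/a_t)] = 9456 m/s.
Δv₁ = v_p − v_c1 = 2157 m/s.
= 2.157 km/s.

Δv ≈ 2.16 km/s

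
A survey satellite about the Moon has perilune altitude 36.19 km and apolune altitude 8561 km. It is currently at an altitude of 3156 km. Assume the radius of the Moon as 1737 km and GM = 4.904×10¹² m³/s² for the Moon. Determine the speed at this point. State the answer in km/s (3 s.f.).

r_p = 1737 + 36.19 = 1773.2 km = 1.7732×10⁶ m.
r_a = 1737 + 8561 = 10298 km = 1.0298×10⁷ m.
r = 1737 + 3156 = 4893.0 km = 4.893×10⁶ m.
Semi-major axis a = (r_p + r_a)/2 = 6035.6 km = 6.036×10⁶ m.
Vis-viva: v² = μ(2/r − 1/a) = 4.904×10¹² × (4.087×10⁻⁷ − 1.657×10⁻⁷) = 1.192×10⁶ m²/s².
v = 1092 m/s = 1.092 km/s.

v ≈ 1.09 km/s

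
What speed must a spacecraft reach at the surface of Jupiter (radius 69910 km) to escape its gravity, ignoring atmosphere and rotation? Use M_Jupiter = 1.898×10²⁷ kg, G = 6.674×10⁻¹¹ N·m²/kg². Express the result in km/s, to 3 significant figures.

μ = GM = 6.674×10⁻¹¹ × 1.898×10²⁷ = 1.267×10¹⁷ m³/s².
r = R = 6.991×10⁷ m.
Escape speed v_esc = √(2μ/r) = √(2 × 1.267×10¹⁷ / 6.991×10⁷) = √(3.624×10⁹) = 60200 m/s.
= 60.20 km/s.

v_esc ≈ 60.2 km/s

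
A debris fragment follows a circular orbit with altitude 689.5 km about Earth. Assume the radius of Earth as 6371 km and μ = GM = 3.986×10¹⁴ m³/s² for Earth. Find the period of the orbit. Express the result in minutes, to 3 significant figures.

r = 6371 + 689.5 = 7060.5 km = 7.0605×10⁶ m.
Kepler's third law: T = 2π√(r³/μ) = 2π√((7.060×10⁶)³ / 3.986×10¹⁴).
r³/μ = 8.830×10⁵ s², so T = 2π × 9.397×10² = 5.904×10³ s.
Converting: 5.904×10³ s ÷ 60.00 = 98.40 minutes.

T ≈ 98.4 minutes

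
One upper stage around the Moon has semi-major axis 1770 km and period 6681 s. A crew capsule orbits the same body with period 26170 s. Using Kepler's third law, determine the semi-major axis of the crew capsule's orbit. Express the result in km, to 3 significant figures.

a₂ ≈ 4400 km

Kepler's third law: a³ ∝ T², so a₂ = a₁ (T₂/T₁)^(2/3).
T₂/T₁ = 3.917, (T₂/T₁)^(2/3) = 2.485.
a₂ = 1770 × 2.485 = 4398 km.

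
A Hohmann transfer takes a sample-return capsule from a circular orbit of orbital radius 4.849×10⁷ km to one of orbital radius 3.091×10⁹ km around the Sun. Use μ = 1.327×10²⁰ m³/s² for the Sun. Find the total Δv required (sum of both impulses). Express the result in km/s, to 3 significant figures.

r₁ = 4.849×10⁷ km = 4.849×10¹⁰ m.
r₂ = 3.091×10⁹ km = 3.091×10¹² m.
Transfer ellipse a_t = (r₁ + r₂)/2 = 1.570×10¹² m.
At r₁: circular v_c1 = √(μ/r₁) = 52310 m/s; transfer-perihelion v_p = √[μ(2/r₁ − 1/a_t)] = 73410 m/s.
Δv₁ = v_p − v_c1 = 21100 m/s.
At r₂: circular v_c2 = √(μ/r₂) = 6552 m/s; transfer-aphelion v_a = √[μ(2/r₂ − 1/a_t)] = 1152 m/s.
Δv₂ = v_c2 − v_a = 5401 m/s.
Total Δv = Δv₁ + Δv₂ = 26500 m/s = 26.50 km/s.

Δv_total ≈ 26.5 km/s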